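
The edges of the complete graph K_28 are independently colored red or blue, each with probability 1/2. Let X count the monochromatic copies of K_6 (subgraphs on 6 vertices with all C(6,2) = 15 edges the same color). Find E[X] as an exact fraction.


Let X = Σ_S X_S over the C(28, 6) = 376740 subsets S of size 6, where X_S = 1 if the K_6 on S is monochromatic.
For a fixed S, the K_6 on S has C(6, 2) = 15 edges. P[all 15 edges red] = (1/2)^15, and likewise for blue, so P[monochromatic] = 2·(1/2)^15 = 2^{1 − 15} = 1/16384.
Summing: E[X] = C(28, 6) · 2^{1 − 15} = 376740 · 1/16384 = 94185/4096.
Numerically: E[X] ≈ 22.994385.

E[X] = C(28,6)·2^(1−C(6,2)) = 94185/4096 ≈ 22.994385.


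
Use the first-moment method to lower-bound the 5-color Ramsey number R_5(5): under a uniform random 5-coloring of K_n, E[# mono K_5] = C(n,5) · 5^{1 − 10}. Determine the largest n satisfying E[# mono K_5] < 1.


We need C(n, 5) · 5^{1 − 10} < 1, i.e. C(n, 5) < 5^{10 − 1} = 1953125.
Check values of n near the boundary:
  n = 45: C(45, 5) = 1221759; 1221759 < 1953125? YES
  n = 46: C(46, 5) = 1370754; 1370754 < 1953125? YES
  n = 47: C(47, 5) = 1533939; 1533939 < 1953125? YES
  n = 48: C(48, 5) = 1712304; 1712304 < 1953125? YES
  n = 49: C(49, 5) = 1906884; 1906884 < 1953125? YES
  n = 50: C(50, 5) = 2118760; 2118760 < 1953125? NO
The largest n with C(n, 5) < 1953125 is n = 49 (where E[X] = 1906884/1953125 ≈ 0.976). Hence R_5(5) > 49, i.e. R_5(5) ≥ 50.

Largest n = 49; hence R_5(5) > 49.


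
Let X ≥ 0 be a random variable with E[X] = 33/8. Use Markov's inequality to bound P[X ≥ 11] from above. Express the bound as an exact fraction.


μ = E[X] = 33/8, a = 11.
Markov: P[X ≥ 11] ≤ μ/a = (33/8)/11 = 3/8.
Numerically: ≈ 0.37500.
(Since a = 11 > μ = 4.12500, the bound 3/8 is < 1 and informative.)

P[X ≥ 11] ≤ 3/8 ≈ 0.37500.


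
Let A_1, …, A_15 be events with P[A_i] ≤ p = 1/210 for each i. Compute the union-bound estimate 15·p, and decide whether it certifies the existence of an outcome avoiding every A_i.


Union bound: P[∪_{i=1}^{15} A_i] ≤ Σ_i P[A_i] ≤ 15·p = 15·(1/210) = 1/14.
Numerically: 1/14 ≈ 0.0714286.
Is 1/14 < 1? YES.
Since P[∪ A_i] ≤ 1/14 < 1, the complement has P[∩ A_i^c] ≥ 1 − 1/14 = 13/14 > 0, so some outcome avoids every A_i.

15·p = 1/14 ≈ 0.0714286; existence CERTIFIED by the union bound.


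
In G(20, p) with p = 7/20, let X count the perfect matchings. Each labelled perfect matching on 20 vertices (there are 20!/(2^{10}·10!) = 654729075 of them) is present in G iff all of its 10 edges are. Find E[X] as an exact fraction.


K_20 has 20!/(2^{10}·10!) = 654729075 labelled perfect matchings.
For each such perfect matching H, let X_H = 1 if all 10 edges of H are present in G. Then P[X_H = 1] = p^{10} = (7/20)^{10} = 282475249/10240000000000.
Summing the indicators: E[X] = Σ_H E[X_H] = 654729075 · p^{10} = 654729075 · 282475249/10240000000000 = 7397790339526587/409600000000.
Numerically: E[X] ≈ 1.806e+04.

E[X] = 654729075 · (7/20)^{10} = 7397790339526587/409600000000 ≈ 1.806e+04.


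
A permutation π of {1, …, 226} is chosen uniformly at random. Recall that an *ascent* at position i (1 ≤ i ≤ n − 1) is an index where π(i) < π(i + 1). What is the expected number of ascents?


Write X = Σ X_I over i = 1, …, 225, with X_I the indicator of one ascent.
There are 225 indicators.
For each fixed i, the pair (π(i), π(i+1)) is a uniformly random ordered pair of distinct values from {1, …, 226}; by symmetry P[π(i) < π(i+1)] = 1/2.
By linearity: E[X] = 225 · (1/2) = (226 − 1) · (1/2) = 225/2 ≈ 112.50000.

E[X] = 225/2 = 112.50000.


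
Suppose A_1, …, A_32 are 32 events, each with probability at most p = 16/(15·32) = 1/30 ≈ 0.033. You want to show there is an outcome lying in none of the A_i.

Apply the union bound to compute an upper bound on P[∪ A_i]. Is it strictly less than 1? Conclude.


Union bound: P[∪_{i=1}^{32} A_i] ≤ Σ_i P[A_i] ≤ 32·p = 32·(1/30) = 16/15.
Numerically: 16/15 ≈ 1.067.
Is 16/15 < 1? NO.
Since the bound 16/15 is ≥ 1, the union bound is uninformative here; it does NOT by itself certify existence.

32·p = 16/15 ≈ 1.067; existence NOT certified by the union bound.


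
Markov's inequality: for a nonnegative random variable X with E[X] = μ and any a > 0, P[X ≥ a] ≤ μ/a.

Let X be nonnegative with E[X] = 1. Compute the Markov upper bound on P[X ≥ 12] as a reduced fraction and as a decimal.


μ = E[X] = 1, a = 12.
Markov: P[X ≥ 12] ≤ μ/a = (1)/12 = 1/12.
Numerically: ≈ 0.083.
(Since a = 12 > μ = 1.000, the bound 1/12 is < 1 and informative.)

P[X ≥ 12] ≤ 1/12 ≈ 0.083.


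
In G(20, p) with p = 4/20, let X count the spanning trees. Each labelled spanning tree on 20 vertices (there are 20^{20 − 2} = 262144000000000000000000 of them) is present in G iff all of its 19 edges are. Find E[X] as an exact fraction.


K_20 has 20^{20 − 2} = 262144000000000000000000 labelled spanning trees.
For each such spanning tree H, let X_H = 1 if all 19 edges of H are present in G. Then P[X_H = 1] = p^{19} = (1/5)^{19} = 1/19073486328125.
By linearity of expectation: E[X] = Σ_H E[X_H] = 262144000000000000000000 · p^{19} = 262144000000000000000000 · 1/19073486328125 = 68719476736/5.
Numerically: E[X] ≈ 1.37e+10.

E[X] = 262144000000000000000000 · (1/5)^{19} = 68719476736/5 ≈ 1.37e+10.


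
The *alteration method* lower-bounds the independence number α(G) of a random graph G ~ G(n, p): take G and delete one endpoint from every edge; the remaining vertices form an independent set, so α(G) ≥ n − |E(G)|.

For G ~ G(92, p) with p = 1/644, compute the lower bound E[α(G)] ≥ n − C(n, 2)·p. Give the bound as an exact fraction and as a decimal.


E[|E(G)|] = C(92, 2)·p = 4186 · (1/644) = 13/2.
E[α(G)] ≥ n − E[|E(G)|] = 92 − 13/2 = 171/2.
Numerically: ≈ 85.500.
(This is only a lower bound; the true E[α(G)] may be larger.)

E[α(G)] ≥ 171/2 ≈ 85.500.


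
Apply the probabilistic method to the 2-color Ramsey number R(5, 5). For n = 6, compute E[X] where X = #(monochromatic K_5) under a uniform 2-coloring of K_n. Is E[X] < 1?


E[X] = C(6, 5) · 2^{1 − 10} = 6 · 2^{−9} = 6/512.
As a reduced fraction: E[X] = 3/256 ≈ 0.01172.
Is E[X] < 1? YES.
Since E[X] < 1, there exists a 2-coloring of K_{6} with no monochromatic K_5; hence R(5, 5) > 6.

E[X] = 3/256 ≈ 0.01172; E[X] < 1, so R(5, 5) > 6.


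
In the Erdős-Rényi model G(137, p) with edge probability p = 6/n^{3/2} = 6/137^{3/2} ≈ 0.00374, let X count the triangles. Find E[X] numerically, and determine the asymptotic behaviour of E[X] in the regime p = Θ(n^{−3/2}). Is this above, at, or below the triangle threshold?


Number of potential triangles: C(137, 3) = 419220.
Each occurs with probability p³ ≈ (0.00374)³ ≈ 5.23855e-08.
By linearity: E[X] = C(137, 3)·p³ ≈ 419220 · 5.23855e-08 ≈ 0.022.
Since α = 3/2 > 1, p = c/n^{3/2} = o(1/n) is below the triangle threshold p ~ 1/n. Asymptotically E[X] ~ (c³/6)·n^{3(1−α)} = (6³/6)·n^{-1.5} → 0, so by Markov's inequality G has no triangles w.h.p.

E[X] ≈ 0.022; in regime p = Θ(1/n^{3/2}) E[X] tends to 0 (below the triangle threshold p ~ 1/n).


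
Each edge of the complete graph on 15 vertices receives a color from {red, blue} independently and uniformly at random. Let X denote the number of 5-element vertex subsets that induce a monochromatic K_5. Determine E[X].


Let X = Σ_S X_S over the C(15, 5) = 3003 subsets S of size 5, where X_S = 1 if the K_5 on S is monochromatic.
For a fixed S, the K_5 on S has C(5, 2) = 10 edges. P[all 10 edges red] = (1/2)^10, and likewise for blue, so P[monochromatic] = 2·(1/2)^10 = 2^{1 − 10} = 1/512.
Summing: E[X] = C(15, 5) · 2^{1 − 10} = 3003 · 1/512 = 3003/512.
Numerically: E[X] ≈ 5.8652.

E[X] = C(15,5)·2^(1−C(5,2)) = 3003/512 ≈ 5.8652.


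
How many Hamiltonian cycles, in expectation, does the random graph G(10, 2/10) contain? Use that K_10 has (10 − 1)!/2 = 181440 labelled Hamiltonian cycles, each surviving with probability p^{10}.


K_10 has (10 − 1)!/2 = 181440 labelled Hamiltonian cycles.
For each such Hamiltonian cycle H, let X_H = 1 if all 10 edges of H are present in G. Then P[X_H = 1] = p^{10} = (1/5)^{10} = 1/9765625.
By linearity: E[X] = Σ_H E[X_H] = 181440 · p^{10} = 181440 · 1/9765625 = 36288/1953125.
Numerically: E[X] ≈ 0.01858.

E[X] = 181440 · (1/5)^{10} = 36288/1953125 ≈ 0.01858.


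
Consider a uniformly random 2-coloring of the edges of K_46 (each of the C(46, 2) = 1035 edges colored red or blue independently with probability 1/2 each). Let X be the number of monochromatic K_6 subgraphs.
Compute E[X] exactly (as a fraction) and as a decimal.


Let X = Σ_S X_S over the C(46, 6) = 9366819 subsets S of size 6, where X_S = 1 if the K_6 on S is monochromatic.
For a fixed S, the K_6 on S has C(6, 2) = 15 edges. P[all 15 edges red] = (1/2)^15, and likewise for blue, so P[monochromatic] = 2·(1/2)^15 = 2^{1 − 15} = 1/16384.
Summing: E[X] = C(46, 6) · 2^{1 − 15} = 9366819 · 1/16384 = 9366819/16384.
Numerically: E[X] ≈ 571.705.

E[X] = C(46,6)·2^(1−C(6,2)) = 9366819/16384 ≈ 571.705.


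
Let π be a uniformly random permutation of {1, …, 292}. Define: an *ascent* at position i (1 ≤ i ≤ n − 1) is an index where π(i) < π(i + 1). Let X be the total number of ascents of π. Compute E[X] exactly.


Write X = Σ X_I over i = 1, …, 291, with X_I the indicator of one ascent.
There are 291 indicators.
For each fixed i, the pair (π(i), π(i+1)) is a uniformly random ordered pair of distinct values from {1, …, 292}; by symmetry P[π(i) < π(i+1)] = 1/2.
By linearity: E[X] = 291 · (1/2) = (292 − 1) · (1/2) = 291/2 ≈ 145.500.

E[X] = 291/2 = 145.500.


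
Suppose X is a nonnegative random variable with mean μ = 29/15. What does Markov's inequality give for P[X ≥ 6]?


μ = E[X] = 29/15, a = 6.
Markov: P[X ≥ 6] ≤ μ/a = (29/15)/6 = 29/90.
Numerically: ≈ 0.3222.
(Since a = 6 > μ = 1.9333, the bound 29/90 is < 1 and informative.)

P[X ≥ 6] ≤ 29/90 ≈ 0.3222.


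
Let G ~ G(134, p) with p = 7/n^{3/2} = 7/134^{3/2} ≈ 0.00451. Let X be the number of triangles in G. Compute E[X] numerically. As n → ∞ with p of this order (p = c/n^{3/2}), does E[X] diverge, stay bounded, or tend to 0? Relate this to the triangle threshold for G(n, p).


Number of potential triangles: C(134, 3) = 392084.
Each occurs with probability p³ ≈ (0.00451)³ ≈ 9.19015e-08.
By linearity: E[X] = C(134, 3)·p³ ≈ 392084 · 9.19015e-08 ≈ 0.036.
Since α = 3/2 > 1, p = c/n^{3/2} = o(1/n) is below the triangle threshold p ~ 1/n. Asymptotically E[X] ~ (c³/6)·n^{3(1−α)} = (7³/6)·n^{-1.5} → 0, so by Markov's inequality G has no triangles w.h.p.

E[X] ≈ 0.036; in regime p = Θ(1/n^{3/2}) E[X] tends to 0 (below the triangle threshold p ~ 1/n).


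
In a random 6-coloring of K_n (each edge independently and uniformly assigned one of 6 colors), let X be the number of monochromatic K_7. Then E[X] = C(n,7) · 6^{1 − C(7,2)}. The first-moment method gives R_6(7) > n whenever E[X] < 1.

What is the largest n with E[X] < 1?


We need C(n, 7) · 6^{1 − 21} < 1, i.e. C(n, 7) < 6^{21 − 1} = 3656158440062976.
Check values of n near the boundary:
  n = 565: C(565, 7) = 3513212521235560; 3513212521235560 < 3656158440062976? YES
  n = 566: C(566, 7) = 3557206237959440; 3557206237959440 < 3656158440062976? YES
  n = 567: C(567, 7) = 3601671315933933; 3601671315933933 < 3656158440062976? YES
  n = 568: C(568, 7) = 3646611956239704; 3646611956239704 < 3656158440062976? YES
  n = 569: C(569, 7) = 3692032389858348; 3692032389858348 < 3656158440062976? NO
The largest n with C(n, 7) < 3656158440062976 is n = 568 (where E[X] = 16882462760369/16926659444736 ≈ 0.997389). Hence R_6(7) > 568, i.e. R_6(7) ≥ 569.

Largest n = 568; hence R_6(7) > 568.


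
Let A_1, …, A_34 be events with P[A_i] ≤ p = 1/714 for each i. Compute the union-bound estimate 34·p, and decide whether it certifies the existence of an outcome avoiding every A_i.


Union bound: P[∪_{i=1}^{34} A_i] ≤ Σ_i P[A_i] ≤ 34·p = 34·(1/714) = 1/21.
Numerically: 1/21 ≈ 0.0476190.
Is 1/21 < 1? YES.
Since P[∪ A_i] ≤ 1/21 < 1, the complement has P[∩ A_i^c] ≥ 1 − 1/21 = 20/21 > 0, so some outcome avoids every A_i.

34·p = 1/21 ≈ 0.0476190; existence CERTIFIED by the union bound.


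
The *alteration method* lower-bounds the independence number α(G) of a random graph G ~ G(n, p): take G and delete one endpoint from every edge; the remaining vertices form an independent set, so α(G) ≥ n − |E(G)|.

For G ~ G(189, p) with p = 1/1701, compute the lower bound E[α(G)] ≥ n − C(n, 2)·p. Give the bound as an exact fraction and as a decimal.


E[|E(G)|] = C(189, 2)·p = 17766 · (1/1701) = 94/9.
E[α(G)] ≥ n − E[|E(G)|] = 189 − 94/9 = 1607/9.
Numerically: ≈ 178.555556.
(This is only a lower bound; the true E[α(G)] may be larger.)

E[α(G)] ≥ 1607/9 ≈ 178.555556.


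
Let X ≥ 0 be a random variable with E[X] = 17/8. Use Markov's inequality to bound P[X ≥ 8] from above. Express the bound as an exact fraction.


μ = E[X] = 17/8, a = 8.
Markov: P[X ≥ 8] ≤ μ/a = (17/8)/8 = 17/64.
Numerically: ≈ 0.265625.
(Since a = 8 > μ = 2.125000, the bound 17/64 is < 1 and informative.)

P[X ≥ 8] ≤ 17/64 ≈ 0.265625.


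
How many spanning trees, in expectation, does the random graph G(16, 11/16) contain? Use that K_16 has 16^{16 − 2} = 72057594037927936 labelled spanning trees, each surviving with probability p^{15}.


K_16 has 16^{16 − 2} = 72057594037927936 labelled spanning trees.
For each such spanning tree H, let X_H = 1 if all 15 edges of H are present in G. Then P[X_H = 1] = p^{15} = (11/16)^{15} = 4177248169415651/1152921504606846976.
By linearity of expectation: E[X] = Σ_H E[X_H] = 72057594037927936 · p^{15} = 72057594037927936 · 4177248169415651/1152921504606846976 = 4177248169415651/16.
Numerically: E[X] ≈ 2.61e+14.

E[X] = 72057594037927936 · (11/16)^{15} = 4177248169415651/16 ≈ 2.61e+14.


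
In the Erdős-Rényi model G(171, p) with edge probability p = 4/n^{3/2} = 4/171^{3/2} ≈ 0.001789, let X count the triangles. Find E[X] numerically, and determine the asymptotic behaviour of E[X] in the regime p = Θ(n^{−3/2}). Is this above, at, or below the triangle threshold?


Number of potential triangles: C(171, 3) = 818805.
Each occurs with probability p³ ≈ (0.001789)³ ≈ 5.723972e-09.
By linearity: E[X] = C(171, 3)·p³ ≈ 818805 · 5.723972e-09 ≈ 0.0047.
Since α = 3/2 > 1, p = c/n^{3/2} = o(1/n) is below the triangle threshold p ~ 1/n. Asymptotically E[X] ~ (c³/6)·n^{3(1−α)} = (4³/6)·n^{-1.5} → 0, so by Markov's inequality G has no triangles w.h.p.

E[X] ≈ 0.0047; in regime p = Θ(1/n^{3/2}) E[X] tends to 0 (below the triangle threshold p ~ 1/n).


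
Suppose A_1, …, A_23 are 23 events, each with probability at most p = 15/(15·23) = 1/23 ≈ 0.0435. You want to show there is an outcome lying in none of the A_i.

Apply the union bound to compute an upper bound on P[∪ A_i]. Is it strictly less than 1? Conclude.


Union bound: P[∪_{i=1}^{23} A_i] ≤ Σ_i P[A_i] ≤ 23·p = 23·(1/23) = 1.
Numerically: 1 ≈ 1.0000.
Is 1 < 1? NO.
Since the bound 1 is ≥ 1, the union bound is uninformative here; it does NOT by itself certify existence.

23·p = 1 ≈ 1.0000; existence NOT certified by the union bound.


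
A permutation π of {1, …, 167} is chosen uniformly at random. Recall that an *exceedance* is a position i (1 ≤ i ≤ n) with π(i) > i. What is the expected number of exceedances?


Write X = Σ_{i=1}^{167} X_i, where X_i = 1_{π(i) > i}.
For each fixed i, π(i) is uniform over {1, …, 167} (marginal of a uniform permutation), so P[π(i) > i] = (n − i)/n. Summing: Σ_{i=1}^{167} (n − i)/n = (0 + 1 + … + 166)/167 = 167(167 − 1)/(2·167) = (167 − 1)/2.
Hence E[X] = Σ_{i=1}^{167} (167 − i)/167 = 83 ≈ 83.00000.

E[X] = 83 = 83.00000.


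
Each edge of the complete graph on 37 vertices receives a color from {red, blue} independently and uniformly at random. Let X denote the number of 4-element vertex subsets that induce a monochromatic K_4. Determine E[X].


Let X = Σ_S X_S over the C(37, 4) = 66045 subsets S of size 4, where X_S = 1 if the K_4 on S is monochromatic.
For a fixed S, the K_4 on S has C(4, 2) = 6 edges. P[all 6 edges red] = (1/2)^6, and likewise for blue, so P[monochromatic] = 2·(1/2)^6 = 2^{1 − 6} = 1/32.
By linearity: E[X] = C(37, 4) · 2^{1 − 6} = 66045 · 1/32 = 66045/32.
Numerically: E[X] ≈ 2063.9062.

E[X] = C(37,4)·2^(1−C(4,2)) = 66045/32 ≈ 2063.9062.


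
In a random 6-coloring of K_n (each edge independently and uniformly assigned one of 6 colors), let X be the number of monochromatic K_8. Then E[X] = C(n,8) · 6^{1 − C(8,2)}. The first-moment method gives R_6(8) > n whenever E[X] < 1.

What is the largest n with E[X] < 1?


We need C(n, 8) · 6^{1 − 28} < 1, i.e. C(n, 8) < 6^{28 − 1} = 1023490369077469249536.
Check values of n near the boundary:
  n = 1590: C(1590, 8) = 995397314198933813310; 995397314198933813310 < 1023490369077469249536? YES
  n = 1591: C(1591, 8) = 1000427749141189953870; 1000427749141189953870 < 1023490369077469249536? YES
  n = 1592: C(1592, 8) = 1005480414540892933435; 1005480414540892933435 < 1023490369077469249536? YES
  n = 1593: C(1593, 8) = 1010555394551193970323; 1010555394551193970323 < 1023490369077469249536? YES
  n = 1594: C(1594, 8) = 1015652773590544255167; 1015652773590544255167 < 1023490369077469249536? YES
  n = 1595: C(1595, 8) = 1020772636343363633895; 1020772636343363633895 < 1023490369077469249536? YES
  n = 1596: C(1596, 8) = 1025915067760710553965; 1025915067760710553965 < 1023490369077469249536? NO
  n = 1597: C(1597, 8) = 1031080153060953275445; 1031080153060953275445 < 1023490369077469249536? NO
The largest n with C(n, 8) < 1023490369077469249536 is n = 1595 (where E[X] = 113419181815929292655/113721152119718805504 ≈ 0.9973446). Hence R_6(8) > 1595, i.e. R_6(8) ≥ 1596.

Largest n = 1595; hence R_6(8) > 1595.


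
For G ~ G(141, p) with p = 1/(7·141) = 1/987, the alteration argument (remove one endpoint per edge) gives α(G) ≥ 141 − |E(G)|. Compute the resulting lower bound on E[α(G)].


E[|E(G)|] = C(141, 2)·p = 9870 · (1/987) = 10.
E[α(G)] ≥ n − E[|E(G)|] = 141 − 10 = 131.
Numerically: ≈ 131.0000.
(This is only a lower bound; the true E[α(G)] may be larger.)

E[α(G)] ≥ 131 ≈ 131.0000.


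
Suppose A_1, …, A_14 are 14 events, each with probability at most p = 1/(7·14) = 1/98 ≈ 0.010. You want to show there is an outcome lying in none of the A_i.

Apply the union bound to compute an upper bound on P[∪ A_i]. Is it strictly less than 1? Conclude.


Union bound: P[∪_{i=1}^{14} A_i] ≤ Σ_i P[A_i] ≤ 14·p = 14·(1/98) = 1/7.
Numerically: 1/7 ≈ 0.143.
Is 1/7 < 1? YES.
Since P[∪ A_i] ≤ 1/7 < 1, the complement has P[∩ A_i^c] ≥ 1 − 1/7 = 6/7 > 0, so some outcome avoids every A_i.

14·p = 1/7 ≈ 0.143; existence CERTIFIED by the union bound.


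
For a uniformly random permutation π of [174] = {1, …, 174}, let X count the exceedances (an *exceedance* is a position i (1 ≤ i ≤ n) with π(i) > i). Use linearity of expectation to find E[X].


Write X = Σ_{i=1}^{174} X_i, where X_i = 1_{π(i) > i}.
For each fixed i, π(i) is uniform over {1, …, 174} (marginal of a uniform permutation), so P[π(i) > i] = (n − i)/n. Summing: Σ_{i=1}^{174} (n − i)/n = (0 + 1 + … + 173)/174 = 174(174 − 1)/(2·174) = (174 − 1)/2.
Hence E[X] = Σ_{i=1}^{174} (174 − i)/174 = 173/2 ≈ 86.500.

E[X] = 173/2 = 86.500.


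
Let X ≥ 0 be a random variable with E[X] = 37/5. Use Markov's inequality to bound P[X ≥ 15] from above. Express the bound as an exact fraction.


μ = E[X] = 37/5, a = 15.
Markov: P[X ≥ 15] ≤ μ/a = (37/5)/15 = 37/75.
Numerically: ≈ 0.493.
(Since a = 15 > μ = 7.400, the bound 37/75 is < 1 and informative.)

P[X ≥ 15] ≤ 37/75 ≈ 0.493.


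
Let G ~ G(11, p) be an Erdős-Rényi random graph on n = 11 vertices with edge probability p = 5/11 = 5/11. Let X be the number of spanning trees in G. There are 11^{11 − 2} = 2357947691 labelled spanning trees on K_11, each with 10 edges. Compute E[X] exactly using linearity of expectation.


K_11 has 11^{11 − 2} = 2357947691 labelled spanning trees.
For each such spanning tree H, let X_H = 1 if all 10 edges of H are present in G. Then P[X_H = 1] = p^{10} = (5/11)^{10} = 9765625/25937424601.
Summing the indicators: E[X] = Σ_H E[X_H] = 2357947691 · p^{10} = 2357947691 · 9765625/25937424601 = 9765625/11.
Numerically: E[X] ≈ 8.8778e+05.

E[X] = 2357947691 · (5/11)^{10} = 9765625/11 ≈ 8.8778e+05.


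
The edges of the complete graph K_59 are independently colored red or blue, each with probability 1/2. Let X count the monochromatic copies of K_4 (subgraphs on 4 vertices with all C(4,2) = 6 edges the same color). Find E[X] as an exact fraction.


Let X = Σ_S X_S over the C(59, 4) = 455126 subsets S of size 4, where X_S = 1 if the K_4 on S is monochromatic.
For a fixed S, the K_4 on S has C(4, 2) = 6 edges. P[all 6 edges red] = (1/2)^6, and likewise for blue, so P[monochromatic] = 2·(1/2)^6 = 2^{1 − 6} = 1/32.
Summing: E[X] = C(59, 4) · 2^{1 − 6} = 455126 · 1/32 = 227563/16.
Numerically: E[X] ≈ 14222.688.

E[X] = C(59,4)·2^(1−C(4,2)) = 227563/16 ≈ 14222.688.


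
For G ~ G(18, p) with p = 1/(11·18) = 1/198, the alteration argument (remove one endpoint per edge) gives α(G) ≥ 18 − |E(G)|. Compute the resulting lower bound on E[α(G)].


E[|E(G)|] = C(18, 2)·p = 153 · (1/198) = 17/22.
E[α(G)] ≥ n − E[|E(G)|] = 18 − 17/22 = 379/22.
Numerically: ≈ 17.22727.
(This is only a lower bound; the true E[α(G)] may be larger.)

E[α(G)] ≥ 379/22 ≈ 17.22727.


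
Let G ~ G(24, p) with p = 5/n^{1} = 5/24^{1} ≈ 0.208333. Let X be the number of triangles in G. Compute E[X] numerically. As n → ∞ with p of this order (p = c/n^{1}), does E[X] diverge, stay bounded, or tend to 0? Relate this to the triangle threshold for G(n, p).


Number of potential triangles: C(24, 3) = 2024.
Each occurs with probability p³ ≈ (0.208333)³ ≈ 9.04224537e-03.
By linearity: E[X] = C(24, 3)·p³ ≈ 2024 · 9.04224537e-03 ≈ 18.301505.
Here α = 1, so p = 5/n is exactly at the triangle threshold p ~ 1/n. Asymptotically E[X] → c³/6 = 5³/6 = 125/6 ≈ 20.833333, a bounded constant. In this regime the triangle count is asymptotically Poisson(c³/6).

E[X] ≈ 18.301505; in regime p = Θ(1/n^{1}) E[X] stays bounded (at the triangle threshold p ~ 1/n).


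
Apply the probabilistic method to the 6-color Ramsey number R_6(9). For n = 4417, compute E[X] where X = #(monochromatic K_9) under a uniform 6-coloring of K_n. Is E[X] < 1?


E[X] = C(4417, 9) · 6^{1 − 36} = 1749208766098544225331185560 · 6^{−35} = 1749208766098544225331185560/1719070799748422591028658176.
As a reduced fraction: E[X] = 218651095762318028166398195/214883849968552823878582272 ≈ 1.018.
Is E[X] < 1? NO.
Since E[X] ≥ 1, the first-moment bound is inconclusive at n = 4417; it does NOT by itself certify R_6(9) > 4417.

E[X] = 218651095762318028166398195/214883849968552823878582272 ≈ 1.018; E[X] ≥ 1; first-moment method inconclusive here.


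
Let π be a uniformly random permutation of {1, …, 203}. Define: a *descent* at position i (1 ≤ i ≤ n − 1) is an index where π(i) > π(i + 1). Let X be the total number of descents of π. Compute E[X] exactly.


Write X = Σ X_I over i = 1, …, 202, with X_I the indicator of one descent.
There are 202 indicators.
For each fixed i, the pair (π(i), π(i+1)) is a uniformly random ordered pair of distinct values from {1, …, 203}; by symmetry P[π(i) > π(i+1)] = 1/2.
By linearity: E[X] = 202 · (1/2) = (203 − 1) · (1/2) = 101 ≈ 101.000.

E[X] = 101 = 101.000.


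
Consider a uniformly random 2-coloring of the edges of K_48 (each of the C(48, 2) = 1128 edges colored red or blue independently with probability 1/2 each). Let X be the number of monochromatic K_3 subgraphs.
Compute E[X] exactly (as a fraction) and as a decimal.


Let X = Σ_S X_S over the C(48, 3) = 17296 subsets S of size 3, where X_S = 1 if the K_3 on S is monochromatic.
For a fixed S, the K_3 on S has C(3, 2) = 3 edges. P[all 3 edges red] = (1/2)^3, and likewise for blue, so P[monochromatic] = 2·(1/2)^3 = 2^{1 − 3} = 1/4.
By linearity: E[X] = C(48, 3) · 2^{1 − 3} = 17296 · 1/4 = 4324.
Numerically: E[X] ≈ 4324.000000.

E[X] = C(48,3)·2^(1−C(3,2)) = 4324 ≈ 4324.000000.


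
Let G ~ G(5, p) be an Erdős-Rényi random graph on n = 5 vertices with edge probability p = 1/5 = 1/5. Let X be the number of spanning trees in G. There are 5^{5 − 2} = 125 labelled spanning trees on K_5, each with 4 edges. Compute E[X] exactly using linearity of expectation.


K_5 has 5^{5 − 2} = 125 labelled spanning trees.
For each such spanning tree H, let X_H = 1 if all 4 edges of H are present in G. Then P[X_H = 1] = p^{4} = (1/5)^{4} = 1/625.
By linearity: E[X] = Σ_H E[X_H] = 125 · p^{4} = 125 · 1/625 = 1/5.
Numerically: E[X] ≈ 0.2.

E[X] = 125 · (1/5)^{4} = 1/5 ≈ 0.2.


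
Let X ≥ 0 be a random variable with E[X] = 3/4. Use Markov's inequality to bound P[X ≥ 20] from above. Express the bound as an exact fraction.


μ = E[X] = 3/4, a = 20.
Markov: P[X ≥ 20] ≤ μ/a = (3/4)/20 = 3/80.
Numerically: ≈ 0.037.
(Since a = 20 > μ = 0.750, the bound 3/80 is < 1 and informative.)

P[X ≥ 20] ≤ 3/80 ≈ 0.037.


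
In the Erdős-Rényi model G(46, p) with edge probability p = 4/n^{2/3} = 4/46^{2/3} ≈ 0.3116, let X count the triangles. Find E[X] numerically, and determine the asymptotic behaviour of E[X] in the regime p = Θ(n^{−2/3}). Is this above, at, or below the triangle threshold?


Number of potential triangles: C(46, 3) = 15180.
Each occurs with probability p³ ≈ (0.3116)³ ≈ 3.024575e-02.
By linearity: E[X] = C(46, 3)·p³ ≈ 15180 · 3.024575e-02 ≈ 459.1304.
Since α = 2/3 < 1, p = c/n^{2/3} ≫ 1/n is above the triangle threshold p ~ 1/n. Asymptotically E[X] ~ (c³/6)·n^{3(1−α)} = (4³/6)·n^{1} → ∞; triangles are abundant w.h.p.

E[X] ≈ 459.1304; in regime p = Θ(1/n^{2/3}) E[X] diverges (above the triangle threshold p ~ 1/n).


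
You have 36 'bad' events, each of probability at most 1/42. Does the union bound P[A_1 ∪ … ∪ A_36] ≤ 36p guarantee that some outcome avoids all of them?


Union bound: P[∪_{i=1}^{36} A_i] ≤ Σ_i P[A_i] ≤ 36·p = 36·(1/42) = 6/7.
Numerically: 6/7 ≈ 0.8571429.
Is 6/7 < 1? YES.
Since P[∪ A_i] ≤ 6/7 < 1, the complement has P[∩ A_i^c] ≥ 1 − 6/7 = 1/7 > 0, so some outcome avoids every A_i.

36·p = 6/7 ≈ 0.8571429; existence CERTIFIED by the union bound.


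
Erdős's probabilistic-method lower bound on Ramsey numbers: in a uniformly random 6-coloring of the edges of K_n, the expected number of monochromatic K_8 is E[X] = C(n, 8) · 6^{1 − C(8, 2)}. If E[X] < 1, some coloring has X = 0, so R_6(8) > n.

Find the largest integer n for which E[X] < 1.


We need C(n, 8) · 6^{1 − 28} < 1, i.e. C(n, 8) < 6^{28 − 1} = 1023490369077469249536.
Check values of n near the boundary:
  n = 1592: C(1592, 8) = 1005480414540892933435; 1005480414540892933435 < 1023490369077469249536? YES
  n = 1593: C(1593, 8) = 1010555394551193970323; 1010555394551193970323 < 1023490369077469249536? YES
  n = 1594: C(1594, 8) = 1015652773590544255167; 1015652773590544255167 < 1023490369077469249536? YES
  n = 1595: C(1595, 8) = 1020772636343363633895; 1020772636343363633895 < 1023490369077469249536? YES
  n = 1596: C(1596, 8) = 1025915067760710553965; 1025915067760710553965 < 1023490369077469249536? NO
The largest n with C(n, 8) < 1023490369077469249536 is n = 1595 (where E[X] = 113419181815929292655/113721152119718805504 ≈ 0.9973446). Hence R_6(8) > 1595, i.e. R_6(8) ≥ 1596.

Largest n = 1595; hence R_6(8) > 1595.


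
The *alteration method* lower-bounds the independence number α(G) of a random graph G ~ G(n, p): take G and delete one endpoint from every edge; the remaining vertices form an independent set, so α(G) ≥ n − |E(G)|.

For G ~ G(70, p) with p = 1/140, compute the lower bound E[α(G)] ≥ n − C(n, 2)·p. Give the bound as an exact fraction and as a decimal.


E[|E(G)|] = C(70, 2)·p = 2415 · (1/140) = 69/4.
E[α(G)] ≥ n − E[|E(G)|] = 70 − 69/4 = 211/4.
Numerically: ≈ 52.7500.
(This is only a lower bound; the true E[α(G)] may be larger.)

E[α(G)] ≥ 211/4 ≈ 52.7500.


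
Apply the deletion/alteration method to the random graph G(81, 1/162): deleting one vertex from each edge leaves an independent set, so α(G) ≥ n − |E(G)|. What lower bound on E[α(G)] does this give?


E[|E(G)|] = C(81, 2)·p = 3240 · (1/162) = 20.
E[α(G)] ≥ n − E[|E(G)|] = 81 − 20 = 61.
Numerically: ≈ 61.0000.
(This is only a lower bound; the true E[α(G)] may be larger.)

E[α(G)] ≥ 61 ≈ 61.0000.


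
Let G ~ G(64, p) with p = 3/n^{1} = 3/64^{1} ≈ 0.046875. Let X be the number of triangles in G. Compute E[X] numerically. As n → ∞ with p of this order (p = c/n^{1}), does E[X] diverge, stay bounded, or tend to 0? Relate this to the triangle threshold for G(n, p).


Number of potential triangles: C(64, 3) = 41664.
Each occurs with probability p³ ≈ (0.046875)³ ≈ 1.02996826e-04.
By linearity: E[X] = C(64, 3)·p³ ≈ 41664 · 1.02996826e-04 ≈ 4.291260.
Here α = 1, so p = 3/n is exactly at the triangle threshold p ~ 1/n. Asymptotically E[X] → c³/6 = 3³/6 = 9/2 ≈ 4.500000, a bounded constant. In this regime the triangle count is asymptotically Poisson(c³/6).

E[X] ≈ 4.291260; in regime p = Θ(1/n^{1}) E[X] stays bounded (at the triangle threshold p ~ 1/n).


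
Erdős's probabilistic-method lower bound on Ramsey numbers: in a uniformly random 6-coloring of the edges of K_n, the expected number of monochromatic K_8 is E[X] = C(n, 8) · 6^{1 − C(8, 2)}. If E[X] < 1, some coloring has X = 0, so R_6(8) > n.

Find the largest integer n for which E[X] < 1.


We need C(n, 8) · 6^{1 − 28} < 1, i.e. C(n, 8) < 6^{28 − 1} = 1023490369077469249536.
Check values of n near the boundary:
  n = 1589: C(1589, 8) = 990389025825605844438; 990389025825605844438 < 1023490369077469249536? YES
  n = 1590: C(1590, 8) = 995397314198933813310; 995397314198933813310 < 1023490369077469249536? YES
  n = 1591: C(1591, 8) = 1000427749141189953870; 1000427749141189953870 < 1023490369077469249536? YES
  n = 1592: C(1592, 8) = 1005480414540892933435; 1005480414540892933435 < 1023490369077469249536? YES
  n = 1593: C(1593, 8) = 1010555394551193970323; 1010555394551193970323 < 1023490369077469249536? YES
  n = 1594: C(1594, 8) = 1015652773590544255167; 1015652773590544255167 < 1023490369077469249536? YES
  n = 1595: C(1595, 8) = 1020772636343363633895; 1020772636343363633895 < 1023490369077469249536? YES
  n = 1596: C(1596, 8) = 1025915067760710553965; 1025915067760710553965 < 1023490369077469249536? NO
The largest n with C(n, 8) < 1023490369077469249536 is n = 1595 (where E[X] = 113419181815929292655/113721152119718805504 ≈ 0.997345). Hence R_6(8) > 1595, i.e. R_6(8) ≥ 1596.

Largest n = 1595; hence R_6(8) > 1595.


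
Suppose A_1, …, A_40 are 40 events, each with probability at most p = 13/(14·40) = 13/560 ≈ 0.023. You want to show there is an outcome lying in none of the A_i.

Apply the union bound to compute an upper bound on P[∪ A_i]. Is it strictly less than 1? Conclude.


Union bound: P[∪_{i=1}^{40} A_i] ≤ Σ_i P[A_i] ≤ 40·p = 40·(13/560) = 13/14.
Numerically: 13/14 ≈ 0.929.
Is 13/14 < 1? YES.
Since P[∪ A_i] ≤ 13/14 < 1, the complement has P[∩ A_i^c] ≥ 1 − 13/14 = 1/14 > 0, so some outcome avoids every A_i.

40·p = 13/14 ≈ 0.929; existence CERTIFIED by the union bound.


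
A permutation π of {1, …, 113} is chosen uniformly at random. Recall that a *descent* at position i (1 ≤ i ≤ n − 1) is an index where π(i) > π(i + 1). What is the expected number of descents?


Write X = Σ X_I over i = 1, …, 112, with X_I the indicator of one descent.
There are 112 indicators.
For each fixed i, the pair (π(i), π(i+1)) is a uniformly random ordered pair of distinct values from {1, …, 113}; by symmetry P[π(i) > π(i+1)] = 1/2.
By linearity: E[X] = 112 · (1/2) = (113 − 1) · (1/2) = 56 ≈ 56.000.

E[X] = 56 = 56.000.


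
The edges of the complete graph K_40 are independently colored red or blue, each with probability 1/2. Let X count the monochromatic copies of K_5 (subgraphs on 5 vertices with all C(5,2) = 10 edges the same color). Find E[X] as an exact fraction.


Let X = Σ_S X_S over the C(40, 5) = 658008 subsets S of size 5, where X_S = 1 if the K_5 on S is monochromatic.
For a fixed S, the K_5 on S has C(5, 2) = 10 edges. P[all 10 edges red] = (1/2)^10, and likewise for blue, so P[monochromatic] = 2·(1/2)^10 = 2^{1 − 10} = 1/512.
By linearity of expectation: E[X] = C(40, 5) · 2^{1 − 10} = 658008 · 1/512 = 82251/64.
Numerically: E[X] ≈ 1285.172.

E[X] = C(40,5)·2^(1−C(5,2)) = 82251/64 ≈ 1285.172.


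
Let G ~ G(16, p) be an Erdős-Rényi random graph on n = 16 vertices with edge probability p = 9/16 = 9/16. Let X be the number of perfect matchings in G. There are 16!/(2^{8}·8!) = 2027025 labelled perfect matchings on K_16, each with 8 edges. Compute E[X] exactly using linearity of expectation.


K_16 has 16!/(2^{8}·8!) = 2027025 labelled perfect matchings.
For each such perfect matching H, let X_H = 1 if all 8 edges of H are present in G. Then P[X_H = 1] = p^{8} = (9/16)^{8} = 43046721/4294967296.
Summing the indicators: E[X] = Σ_H E[X_H] = 2027025 · p^{8} = 2027025 · 43046721/4294967296 = 87256779635025/4294967296.
Numerically: E[X] ≈ 20316.1.

E[X] = 2027025 · (9/16)^{8} = 87256779635025/4294967296 ≈ 20316.1.


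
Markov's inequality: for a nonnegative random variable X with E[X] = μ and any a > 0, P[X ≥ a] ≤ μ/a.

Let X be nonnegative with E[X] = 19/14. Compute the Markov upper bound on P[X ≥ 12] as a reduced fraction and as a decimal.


μ = E[X] = 19/14, a = 12.
Markov: P[X ≥ 12] ≤ μ/a = (19/14)/12 = 19/168.
Numerically: ≈ 0.113095.
(Since a = 12 > μ = 1.357143, the bound 19/168 is < 1 and informative.)

P[X ≥ 12] ≤ 19/168 ≈ 0.113095.


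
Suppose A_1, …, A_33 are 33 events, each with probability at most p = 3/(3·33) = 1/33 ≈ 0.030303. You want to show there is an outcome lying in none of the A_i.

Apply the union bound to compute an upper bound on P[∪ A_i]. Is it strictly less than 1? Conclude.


Union bound: P[∪_{i=1}^{33} A_i] ≤ Σ_i P[A_i] ≤ 33·p = 33·(1/33) = 1.
Numerically: 1 ≈ 1.000000.
Is 1 < 1? NO.
Since the bound 1 is ≥ 1, the union bound is uninformative here; it does NOT by itself certify existence.

33·p = 1 ≈ 1.000000; existence NOT certified by the union bound.


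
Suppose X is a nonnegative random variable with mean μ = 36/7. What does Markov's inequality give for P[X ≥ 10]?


μ = E[X] = 36/7, a = 10.
Markov: P[X ≥ 10] ≤ μ/a = (36/7)/10 = 18/35.
Numerically: ≈ 0.514.
(Since a = 10 > μ = 5.143, the bound 18/35 is < 1 and informative.)

P[X ≥ 10] ≤ 18/35 ≈ 0.514.


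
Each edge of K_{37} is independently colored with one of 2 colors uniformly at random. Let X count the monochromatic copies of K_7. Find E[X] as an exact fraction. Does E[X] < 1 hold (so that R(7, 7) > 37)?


E[X] = C(37, 7) · 2^{1 − 21} = 10295472 · 2^{−20} = 10295472/1048576.
As a reduced fraction: E[X] = 643467/65536 ≈ 9.819.
Is E[X] < 1? NO.
Since E[X] ≥ 1, the first-moment bound is inconclusive at n = 37; it does NOT by itself certify R(7, 7) > 37.

E[X] = 643467/65536 ≈ 9.819; E[X] ≥ 1; first-moment method inconclusive here.


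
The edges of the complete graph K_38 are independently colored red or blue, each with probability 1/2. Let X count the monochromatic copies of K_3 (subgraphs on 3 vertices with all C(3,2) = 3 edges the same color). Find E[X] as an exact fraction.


Let X = Σ_S X_S over the C(38, 3) = 8436 subsets S of size 3, where X_S = 1 if the K_3 on S is monochromatic.
For a fixed S, the K_3 on S has C(3, 2) = 3 edges. P[all 3 edges red] = (1/2)^3, and likewise for blue, so P[monochromatic] = 2·(1/2)^3 = 2^{1 − 3} = 1/4.
By linearity: E[X] = C(38, 3) · 2^{1 − 3} = 8436 · 1/4 = 2109.
Numerically: E[X] ≈ 2109.000.

E[X] = C(38,3)·2^(1−C(3,2)) = 2109 ≈ 2109.000.


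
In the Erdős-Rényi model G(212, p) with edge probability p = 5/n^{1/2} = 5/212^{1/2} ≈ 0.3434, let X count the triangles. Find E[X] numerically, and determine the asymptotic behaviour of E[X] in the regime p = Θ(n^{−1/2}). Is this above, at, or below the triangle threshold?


Number of potential triangles: C(212, 3) = 1565620.
Each occurs with probability p³ ≈ (0.3434)³ ≈ 4.0495449e-02.
By linearity: E[X] = C(212, 3)·p³ ≈ 1565620 · 4.0495449e-02 ≈ 63400.48530.
Since α = 1/2 < 1, p = c/n^{1/2} ≫ 1/n is above the triangle threshold p ~ 1/n. Asymptotically E[X] ~ (c³/6)·n^{3(1−α)} = (5³/6)·n^{1.5} → ∞; triangles are abundant w.h.p.

E[X] ≈ 63400.48530; in regime p = Θ(1/n^{1/2}) E[X] diverges (above the triangle threshold p ~ 1/n).


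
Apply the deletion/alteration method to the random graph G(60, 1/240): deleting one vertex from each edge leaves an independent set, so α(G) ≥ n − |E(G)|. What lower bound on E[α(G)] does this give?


E[|E(G)|] = C(60, 2)·p = 1770 · (1/240) = 59/8.
E[α(G)] ≥ n − E[|E(G)|] = 60 − 59/8 = 421/8.
Numerically: ≈ 52.625.
(This is only a lower bound; the true E[α(G)] may be larger.)

E[α(G)] ≥ 421/8 ≈ 52.625.


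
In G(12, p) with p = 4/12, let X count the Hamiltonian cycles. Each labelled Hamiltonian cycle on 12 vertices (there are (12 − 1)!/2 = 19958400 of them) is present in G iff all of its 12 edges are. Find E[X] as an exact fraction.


K_12 has (12 − 1)!/2 = 19958400 labelled Hamiltonian cycles.
For each such Hamiltonian cycle H, let X_H = 1 if all 12 edges of H are present in G. Then P[X_H = 1] = p^{12} = (1/3)^{12} = 1/531441.
By linearity of expectation: E[X] = Σ_H E[X_H] = 19958400 · p^{12} = 19958400 · 1/531441 = 246400/6561.
Numerically: E[X] ≈ 37.5553.

E[X] = 19958400 · (1/3)^{12} = 246400/6561 ≈ 37.5553.


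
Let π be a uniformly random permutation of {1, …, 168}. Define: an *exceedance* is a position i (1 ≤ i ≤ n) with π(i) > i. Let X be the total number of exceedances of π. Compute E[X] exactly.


Write X = Σ_{i=1}^{168} X_i, where X_i = 1_{π(i) > i}.
For each fixed i, π(i) is uniform over {1, …, 168} (marginal of a uniform permutation), so P[π(i) > i] = (n − i)/n. Summing: Σ_{i=1}^{168} (n − i)/n = (0 + 1 + … + 167)/168 = 168(168 − 1)/(2·168) = (168 − 1)/2.
Hence E[X] = Σ_{i=1}^{168} (168 − i)/168 = 167/2 ≈ 83.500000.

E[X] = 167/2 = 83.500000.


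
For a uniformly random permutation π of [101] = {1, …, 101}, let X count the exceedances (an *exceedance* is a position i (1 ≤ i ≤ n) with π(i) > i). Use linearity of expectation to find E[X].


Write X = Σ_{i=1}^{101} X_i, where X_i = 1_{π(i) > i}.
For each fixed i, π(i) is uniform over {1, …, 101} (marginal of a uniform permutation), so P[π(i) > i] = (n − i)/n. Summing: Σ_{i=1}^{101} (n − i)/n = (0 + 1 + … + 100)/101 = 101(101 − 1)/(2·101) = (101 − 1)/2.
Hence E[X] = Σ_{i=1}^{101} (101 − i)/101 = 50 ≈ 50.0000.

E[X] = 50 = 50.0000.


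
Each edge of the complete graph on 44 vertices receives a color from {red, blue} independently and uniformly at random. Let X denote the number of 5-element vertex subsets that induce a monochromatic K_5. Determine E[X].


Let X = Σ_S X_S over the C(44, 5) = 1086008 subsets S of size 5, where X_S = 1 if the K_5 on S is monochromatic.
For a fixed S, the K_5 on S has C(5, 2) = 10 edges. P[all 10 edges red] = (1/2)^10, and likewise for blue, so P[monochromatic] = 2·(1/2)^10 = 2^{1 − 10} = 1/512.
Summing: E[X] = C(44, 5) · 2^{1 − 10} = 1086008 · 1/512 = 135751/64.
Numerically: E[X] ≈ 2121.109.

E[X] = C(44,5)·2^(1−C(5,2)) = 135751/64 ≈ 2121.109.
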